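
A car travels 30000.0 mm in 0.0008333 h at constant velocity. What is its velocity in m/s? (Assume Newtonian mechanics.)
v = d/t (with unit conversion) = 10.0 m/s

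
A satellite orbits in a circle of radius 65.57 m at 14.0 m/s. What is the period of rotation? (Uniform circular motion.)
T = 2πr/v = 2π×65.57/14.0 = 29.43 s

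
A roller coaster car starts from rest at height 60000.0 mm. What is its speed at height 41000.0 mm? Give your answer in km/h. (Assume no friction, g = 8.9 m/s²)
mgh₁ = ½mv₂² + mgh₂ → v₂ = √(2g(h₁−h₂)) = √(2×8.9×(60−41)) = 18.39 m/s = 66.2 km/h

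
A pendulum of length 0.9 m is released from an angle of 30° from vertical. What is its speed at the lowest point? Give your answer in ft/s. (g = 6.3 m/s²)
h = L(1 − cosθ) = 0.9×(1 − cos30°) = 0.1206 m
v = √(2gh) = √(2×6.3×0.1206) = 1.233 m/s = 4.044 ft/s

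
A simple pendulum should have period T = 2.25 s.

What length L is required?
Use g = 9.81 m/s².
T = 2π√(L/g) → L = g(T/2π)² = 9.81×(2.25/2π)² = 1.258 m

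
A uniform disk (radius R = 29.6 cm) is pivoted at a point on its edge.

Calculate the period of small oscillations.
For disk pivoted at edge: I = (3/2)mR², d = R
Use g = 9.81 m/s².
I/m = (3/2)R² = 0.1314 m²; d = R = 0.296 m
T = 2π√((3/2)R²/(gR)) = 2π√(3R/(2g)) = 1.337 s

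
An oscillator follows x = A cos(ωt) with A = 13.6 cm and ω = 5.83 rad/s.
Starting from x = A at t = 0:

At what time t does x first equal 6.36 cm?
cos(ωt) = x/A = 6.36/13.6 = 0.4676
ωt = arccos(0.4676) = 1.084 rad
t = 1.084/5.83 = 0.186 s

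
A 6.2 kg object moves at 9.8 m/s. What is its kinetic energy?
KE = ½mv² = ½×6.2×9.8² = 297.724 J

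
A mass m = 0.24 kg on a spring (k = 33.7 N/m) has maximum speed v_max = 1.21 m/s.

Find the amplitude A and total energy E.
½mv²_max = ½kA² → A = v_max√(m/k) = 1.21×√(0.24/33.7) = 0.1021 m = 10.21 cm
E = ½mv²_max = ½×0.24×1.21² = 0.1757 J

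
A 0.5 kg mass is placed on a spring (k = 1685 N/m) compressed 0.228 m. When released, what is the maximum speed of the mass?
½kx² = ½mv² → v = x√(k/m) = 0.228×√(1685/0.5) = 13.24 m/s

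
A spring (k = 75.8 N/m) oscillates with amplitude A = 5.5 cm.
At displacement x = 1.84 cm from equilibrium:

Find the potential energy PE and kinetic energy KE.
E_total = ½kA² = ½×75.8×(0.055)² = 0.1146 J
PE = ½kx² = ½×75.8×(0.0184)² = 0.01283 J
KE = E_total − PE = 0.1018 J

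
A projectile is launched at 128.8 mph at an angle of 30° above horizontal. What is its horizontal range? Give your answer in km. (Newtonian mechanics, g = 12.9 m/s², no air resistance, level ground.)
R = v₀² sin(2θ) / g (with unit conversion) = 0.2226 km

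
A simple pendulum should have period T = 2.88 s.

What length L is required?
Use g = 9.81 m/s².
T = 2π√(L/g) → L = g(T/2π)² = 9.81×(2.88/2π)² = 2.061 m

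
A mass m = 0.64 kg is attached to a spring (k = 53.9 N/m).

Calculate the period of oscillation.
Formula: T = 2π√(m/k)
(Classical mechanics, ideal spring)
T = 2π√(m/k) = 2π√(0.64/53.9) = 0.6847 s; f = 1/T = 1.461 Hz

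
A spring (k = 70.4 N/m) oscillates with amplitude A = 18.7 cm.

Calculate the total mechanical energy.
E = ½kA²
E = ½kA² = ½×70.4×(0.187)² = 1.231 J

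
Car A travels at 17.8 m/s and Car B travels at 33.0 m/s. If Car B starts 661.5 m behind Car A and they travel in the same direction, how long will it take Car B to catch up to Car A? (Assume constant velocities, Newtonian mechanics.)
Relative speed: v_rel = 33.0 - 17.8 = 15.2 m/s
Time to catch: t = d₀/v_rel = 661.5/15.2 = 43.52 s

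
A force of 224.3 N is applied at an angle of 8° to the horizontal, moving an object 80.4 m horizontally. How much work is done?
W = Fd cosθ = 224.3×80.4×cos(8°) = 17858.0 J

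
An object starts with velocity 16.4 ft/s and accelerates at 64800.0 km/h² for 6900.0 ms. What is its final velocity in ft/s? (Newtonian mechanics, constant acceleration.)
v = v₀ + at (with unit conversion) = 129.6 ft/s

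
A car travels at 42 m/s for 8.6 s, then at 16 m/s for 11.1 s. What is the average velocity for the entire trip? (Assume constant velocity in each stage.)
d₁ = v₁t₁ = 42 × 8.6 = 361.2 m
d₂ = v₂t₂ = 16 × 11.1 = 177.6 m
d_total = 538.8 m, t_total = 19.7 s
v_avg = d_total/t_total = 538.8/19.7 = 27.35 m/s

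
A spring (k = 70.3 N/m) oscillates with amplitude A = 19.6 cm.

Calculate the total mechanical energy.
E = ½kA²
E = ½kA² = ½×70.3×(0.196)² = 1.35 J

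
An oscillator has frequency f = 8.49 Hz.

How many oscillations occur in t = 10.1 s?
n = f×t = 8.49×10.1 = 85.75 oscillations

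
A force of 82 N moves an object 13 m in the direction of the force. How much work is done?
W = Fd = 82×13 = 1066.0 J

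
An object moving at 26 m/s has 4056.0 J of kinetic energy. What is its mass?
KE = ½mv² → m = 2KE/v² = 2×4056.0/26² = 12.0 kg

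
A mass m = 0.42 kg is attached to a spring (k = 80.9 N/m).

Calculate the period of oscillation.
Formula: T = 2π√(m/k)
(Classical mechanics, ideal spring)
T = 2π√(m/k) = 2π√(0.42/80.9) = 0.4527 s; f = 1/T = 2.209 Hz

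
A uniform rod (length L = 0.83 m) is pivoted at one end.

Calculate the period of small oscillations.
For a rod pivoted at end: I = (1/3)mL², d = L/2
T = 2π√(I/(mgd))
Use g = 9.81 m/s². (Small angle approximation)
I/m = (1/3)L² = 0.2296 m²; d = L/2 = 0.415 m
T = 2π√(I/(mgd)) = 2π√(0.2296/(9.81×0.415)) = 1.492 s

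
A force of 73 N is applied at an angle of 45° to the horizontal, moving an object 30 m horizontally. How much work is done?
W = Fd cosθ = 73×30×cos(45°) = 1548.6 J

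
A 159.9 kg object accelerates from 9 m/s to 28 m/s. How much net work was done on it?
W_net = ΔKE = ½m(v₂² − v₁²) = ½×159.9×(28² − 9²) = 56204.85 J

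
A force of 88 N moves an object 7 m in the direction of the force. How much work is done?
W = Fd = 88×7 = 616.0 J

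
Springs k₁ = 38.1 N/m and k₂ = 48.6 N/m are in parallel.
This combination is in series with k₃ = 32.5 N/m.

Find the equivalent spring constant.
k₁₂ = k₁ + k₂ = 86.7 N/m (parallel)
1/k_eq = 1/k₁₂ + 1/k₃ → k_eq = 23.64 N/m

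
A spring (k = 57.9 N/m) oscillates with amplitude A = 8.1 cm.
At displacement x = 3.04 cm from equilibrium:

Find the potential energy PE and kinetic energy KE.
E_total = ½kA² = ½×57.9×(0.081)² = 0.1899 J
PE = ½kx² = ½×57.9×(0.0304)² = 0.02675 J
KE = E_total − PE = 0.1632 J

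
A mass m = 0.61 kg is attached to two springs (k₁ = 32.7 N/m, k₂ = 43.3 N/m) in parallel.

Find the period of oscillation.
k_eq = k₁+k₂ = 76 N/m
T = 2π√(m/k_eq) = 2π√(0.61/76) = 0.5629 s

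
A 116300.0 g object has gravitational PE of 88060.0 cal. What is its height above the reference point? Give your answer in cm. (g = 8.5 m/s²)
PE = mgh → h = PE/(mg) = 3.684e+05 J / (116.3 kg × 8.5 m/s²) = 372.7 m = 37270.0 cm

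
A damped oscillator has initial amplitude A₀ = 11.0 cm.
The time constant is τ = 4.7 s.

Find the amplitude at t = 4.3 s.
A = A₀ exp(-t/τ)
A = A₀ exp(−t/τ) = 11.0×exp(−4.3/4.7) = 4.406 cm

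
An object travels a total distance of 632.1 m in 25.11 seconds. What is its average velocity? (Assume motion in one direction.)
v_avg = Δd / Δt = 632.1 / 25.11 = 25.17 m/s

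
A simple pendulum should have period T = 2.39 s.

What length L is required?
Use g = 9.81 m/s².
T = 2π√(L/g) → L = g(T/2π)² = 9.81×(2.39/2π)² = 1.419 m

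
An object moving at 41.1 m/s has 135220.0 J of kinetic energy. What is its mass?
KE = ½mv² → m = 2KE/v² = 2×135220.0/41.1² = 160.1 kg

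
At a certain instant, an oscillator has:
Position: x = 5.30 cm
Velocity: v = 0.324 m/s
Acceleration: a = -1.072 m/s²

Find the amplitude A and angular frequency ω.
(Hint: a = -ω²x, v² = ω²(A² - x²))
a = −ω²x → ω = √(|a|/x) = √(1.072/0.053) = 4.497 rad/s
v² = ω²(A² − x²) → A = √(x² + v²/ω²) = √(0.053² + 0.324²/4.497²) = 0.08944 m = 8.944 cm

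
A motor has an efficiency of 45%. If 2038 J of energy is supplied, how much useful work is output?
W_out = η × W_in = 0.45 × 2038 = 917.1 J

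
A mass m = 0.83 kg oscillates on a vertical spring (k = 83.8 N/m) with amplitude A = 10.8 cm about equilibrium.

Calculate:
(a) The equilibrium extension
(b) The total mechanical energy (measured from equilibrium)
x_eq = mg/k = 0.83×9.81/83.8 = 0.09716 m = 9.716 cm
E = ½kA² = ½×83.8×(0.108)² = 0.4887 J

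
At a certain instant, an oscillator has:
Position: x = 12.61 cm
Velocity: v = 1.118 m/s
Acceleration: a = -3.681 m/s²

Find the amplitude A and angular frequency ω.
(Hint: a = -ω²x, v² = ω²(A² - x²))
a = −ω²x → ω = √(|a|/x) = √(3.681/0.1261) = 5.403 rad/s
v² = ω²(A² − x²) → A = √(x² + v²/ω²) = √(0.1261² + 1.118²/5.403²) = 0.2423 m = 24.23 cm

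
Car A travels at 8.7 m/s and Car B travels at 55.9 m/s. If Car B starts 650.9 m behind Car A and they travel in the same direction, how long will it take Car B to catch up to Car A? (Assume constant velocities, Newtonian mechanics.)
Relative speed: v_rel = 55.9 - 8.7 = 47.2 m/s
Time to catch: t = d₀/v_rel = 650.9/47.2 = 13.79 s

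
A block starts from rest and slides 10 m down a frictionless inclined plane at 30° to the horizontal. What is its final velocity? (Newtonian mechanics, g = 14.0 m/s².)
a = g sin(θ) = 14.0 × sin(30°) = 7.0 m/s²
v = √(2ad) = √(2 × 7.0 × 10) = 11.83 m/s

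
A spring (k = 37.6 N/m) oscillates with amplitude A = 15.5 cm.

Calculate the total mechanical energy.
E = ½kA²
E = ½kA² = ½×37.6×(0.155)² = 0.4517 J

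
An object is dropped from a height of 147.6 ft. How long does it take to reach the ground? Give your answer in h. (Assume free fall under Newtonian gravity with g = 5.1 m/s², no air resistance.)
t = √(2h/g) (with unit conversion) = 0.001167 h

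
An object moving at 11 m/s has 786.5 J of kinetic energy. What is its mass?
KE = ½mv² → m = 2KE/v² = 2×786.5/11² = 13.0 kg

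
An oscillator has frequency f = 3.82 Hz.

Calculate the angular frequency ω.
ω = 2πf = 2π×3.82 = 24 rad/s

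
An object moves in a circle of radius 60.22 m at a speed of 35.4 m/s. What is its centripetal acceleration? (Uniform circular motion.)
a_c = v²/r = 35.4²/60.22 = 1253.16/60.22 = 20.81 m/s²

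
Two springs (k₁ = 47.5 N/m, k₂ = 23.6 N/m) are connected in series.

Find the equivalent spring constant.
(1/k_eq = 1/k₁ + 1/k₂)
1/k_eq = 1/47.5 + 1/23.6 = 0.063426; k_eq = 15.77 N/m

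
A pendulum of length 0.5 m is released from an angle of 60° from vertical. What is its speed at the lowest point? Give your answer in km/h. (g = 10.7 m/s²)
h = L(1 − cosθ) = 0.5×(1 − cos60°) = 0.25 m
v = √(2gh) = √(2×10.7×0.25) = 2.313 m/s = 8.327 km/h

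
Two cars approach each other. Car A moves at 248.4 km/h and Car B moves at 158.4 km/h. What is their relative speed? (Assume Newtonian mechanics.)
v_rel = v_A + v_B = 248.4 + 158.4 = 406.8 km/h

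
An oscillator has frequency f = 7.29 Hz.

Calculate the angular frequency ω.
ω = 2πf = 2π×7.29 = 45.8 rad/s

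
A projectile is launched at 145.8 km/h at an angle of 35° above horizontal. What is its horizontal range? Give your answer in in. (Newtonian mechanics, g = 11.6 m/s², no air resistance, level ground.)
R = v₀² sin(2θ) / g (with unit conversion) = 5231.0 in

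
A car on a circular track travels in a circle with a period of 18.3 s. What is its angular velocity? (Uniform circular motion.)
ω = 2π/T = 2π/18.3 = 0.3433 rad/s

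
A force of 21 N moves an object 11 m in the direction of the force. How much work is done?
W = Fd = 21×11 = 231.0 J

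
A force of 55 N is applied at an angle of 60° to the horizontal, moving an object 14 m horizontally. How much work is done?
W = Fd cosθ = 55×14×cos(60°) = 385.0 J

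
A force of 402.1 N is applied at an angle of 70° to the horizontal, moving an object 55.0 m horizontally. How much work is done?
W = Fd cosθ = 402.1×55.0×cos(70°) = 7563.9 J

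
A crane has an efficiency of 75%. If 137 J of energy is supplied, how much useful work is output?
W_out = η × W_in = 0.75 × 137 = 102.75 J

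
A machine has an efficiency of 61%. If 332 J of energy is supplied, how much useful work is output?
W_out = η × W_in = 0.61 × 332 = 202.52 J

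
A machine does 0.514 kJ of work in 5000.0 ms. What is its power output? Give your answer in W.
P = W/t = 514 J / 5 s = 102.8 W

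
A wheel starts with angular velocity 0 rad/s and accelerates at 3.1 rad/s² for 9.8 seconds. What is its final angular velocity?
ω = ω₀ + αt = 0 + 3.1 × 9.8 = 30.38 rad/s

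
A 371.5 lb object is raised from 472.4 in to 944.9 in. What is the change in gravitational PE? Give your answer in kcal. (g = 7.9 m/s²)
ΔPE = mg(h₂ − h₁) = 168.5 kg × 7.9 m/s² × (24 − 12) m = 1.598e+04 J = 3.819 kcal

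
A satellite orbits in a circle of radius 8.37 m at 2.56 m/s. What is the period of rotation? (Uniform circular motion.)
T = 2πr/v = 2π×8.37/2.56 = 20.54 s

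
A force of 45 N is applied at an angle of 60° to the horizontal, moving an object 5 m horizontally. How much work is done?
W = Fd cosθ = 45×5×cos(60°) = 112.5 J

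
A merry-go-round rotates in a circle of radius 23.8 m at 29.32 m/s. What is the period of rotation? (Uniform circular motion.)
T = 2πr/v = 2π×23.8/29.32 = 5.1 s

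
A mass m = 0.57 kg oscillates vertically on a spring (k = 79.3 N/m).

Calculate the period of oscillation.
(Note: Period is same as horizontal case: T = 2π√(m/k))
T = 2π√(m/k) = 2π√(0.57/79.3) = 0.5327 s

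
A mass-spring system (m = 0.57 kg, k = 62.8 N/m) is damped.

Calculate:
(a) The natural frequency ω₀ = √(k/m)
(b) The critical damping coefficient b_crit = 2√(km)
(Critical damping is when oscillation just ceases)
ω₀ = √(k/m) = √(62.8/0.57) = 10.5 rad/s
b_crit = 2√(km) = 2√(62.8×0.57) = 11.97 kg/s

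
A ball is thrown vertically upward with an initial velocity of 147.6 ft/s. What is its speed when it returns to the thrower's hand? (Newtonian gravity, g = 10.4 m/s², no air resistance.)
By conservation of energy, the ball returns at the same speed = 147.6 ft/s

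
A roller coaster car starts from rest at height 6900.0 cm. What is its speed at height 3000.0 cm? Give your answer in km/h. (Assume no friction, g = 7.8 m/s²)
mgh₁ = ½mv₂² + mgh₂ → v₂ = √(2g(h₁−h₂)) = √(2×7.8×(69−30)) = 24.67 m/s = 88.8 km/h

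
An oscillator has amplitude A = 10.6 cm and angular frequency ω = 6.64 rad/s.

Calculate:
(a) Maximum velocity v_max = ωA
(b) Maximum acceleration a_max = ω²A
v_max = ωA = 6.64×0.106 = 0.7038 m/s
a_max = ω²A = 6.64²×0.106 = 4.673 m/s²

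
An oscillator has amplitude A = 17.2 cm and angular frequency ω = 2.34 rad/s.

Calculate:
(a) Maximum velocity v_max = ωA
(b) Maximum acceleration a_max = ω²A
v_max = ωA = 2.34×0.172 = 0.4025 m/s
a_max = ω²A = 2.34²×0.172 = 0.9418 m/s²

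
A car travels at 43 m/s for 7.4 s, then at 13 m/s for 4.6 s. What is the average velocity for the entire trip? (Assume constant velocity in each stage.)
d₁ = v₁t₁ = 43 × 7.4 = 318.2 m
d₂ = v₂t₂ = 13 × 4.6 = 59.8 m
d_total = 378.0 m, t_total = 12 s
v_avg = d_total/t_total = 378.0/12 = 31.5 m/s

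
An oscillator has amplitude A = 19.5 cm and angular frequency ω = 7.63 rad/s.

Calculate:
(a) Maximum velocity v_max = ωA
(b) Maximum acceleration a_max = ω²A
v_max = ωA = 7.63×0.195 = 1.488 m/s
a_max = ω²A = 7.63²×0.195 = 11.35 m/s²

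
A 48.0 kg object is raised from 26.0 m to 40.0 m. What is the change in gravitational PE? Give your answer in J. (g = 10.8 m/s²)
ΔPE = mg(h₂ − h₁) = 48 kg × 10.8 m/s² × (40 − 26) m = 7258 J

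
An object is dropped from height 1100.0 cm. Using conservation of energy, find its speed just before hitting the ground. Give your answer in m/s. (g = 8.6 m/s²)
mgh = ½mv² → v = √(2gh) = √(2×8.6×11) = 13.75 m/s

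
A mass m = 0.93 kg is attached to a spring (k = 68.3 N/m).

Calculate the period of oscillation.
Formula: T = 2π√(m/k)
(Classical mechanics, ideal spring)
T = 2π√(m/k) = 2π√(0.93/68.3) = 0.7332 s; f = 1/T = 1.364 Hz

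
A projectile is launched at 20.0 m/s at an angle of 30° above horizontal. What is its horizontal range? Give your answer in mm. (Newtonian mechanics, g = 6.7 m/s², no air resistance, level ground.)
R = v₀² sin(2θ) / g (with unit conversion) = 51700.0 mm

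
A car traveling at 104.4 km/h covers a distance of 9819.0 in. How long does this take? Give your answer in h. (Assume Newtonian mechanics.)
t = d/v (with unit conversion) = 0.002389 h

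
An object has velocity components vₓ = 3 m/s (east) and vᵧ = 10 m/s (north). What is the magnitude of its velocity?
|v| = √(vₓ² + vᵧ²) = √(3² + 10²) = √(109) = 10.44 m/s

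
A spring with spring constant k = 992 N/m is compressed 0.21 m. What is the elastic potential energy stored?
PE = ½kx² = ½×992×0.21² = 21.87 J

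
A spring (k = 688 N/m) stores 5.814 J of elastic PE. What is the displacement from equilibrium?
PE = ½kx² → x = √(2PE/k) = √(2×5.814/688) = 0.13 m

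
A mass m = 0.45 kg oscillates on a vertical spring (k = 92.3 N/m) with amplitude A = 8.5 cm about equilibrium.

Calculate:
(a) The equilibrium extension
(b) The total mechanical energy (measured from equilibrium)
x_eq = mg/k = 0.45×9.81/92.3 = 0.04783 m = 4.783 cm
E = ½kA² = ½×92.3×(0.085)² = 0.3334 J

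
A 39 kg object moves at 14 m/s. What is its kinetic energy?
KE = ½mv² = ½×39×14² = 3822.0 J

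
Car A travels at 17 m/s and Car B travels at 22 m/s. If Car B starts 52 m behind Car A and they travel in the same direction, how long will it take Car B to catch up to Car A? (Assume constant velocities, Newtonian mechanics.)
Relative speed: v_rel = 22 - 17 = 5 m/s
Time to catch: t = d₀/v_rel = 52/5 = 10.4 s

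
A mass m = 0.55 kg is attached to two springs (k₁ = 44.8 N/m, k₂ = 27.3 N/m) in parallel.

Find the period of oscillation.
k_eq = k₁+k₂ = 72.1 N/m
T = 2π√(m/k_eq) = 2π√(0.55/72.1) = 0.5488 s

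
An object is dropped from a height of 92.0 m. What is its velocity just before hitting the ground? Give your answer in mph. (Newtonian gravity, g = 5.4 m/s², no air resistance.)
v = √(2gh) (with unit conversion) = 70.51 mph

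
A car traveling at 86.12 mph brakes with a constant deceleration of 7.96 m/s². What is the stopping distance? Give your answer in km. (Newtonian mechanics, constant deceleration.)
d = v₀² / (2a) (with unit conversion) = 0.0931 km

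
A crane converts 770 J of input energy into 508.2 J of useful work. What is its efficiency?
η = W_out/W_in = 508.2/770 = 0.66 = 66.0%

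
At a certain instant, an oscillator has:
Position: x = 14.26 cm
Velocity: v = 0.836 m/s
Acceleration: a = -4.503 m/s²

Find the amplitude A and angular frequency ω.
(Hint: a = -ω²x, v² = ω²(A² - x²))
a = −ω²x → ω = √(|a|/x) = √(4.503/0.1426) = 5.619 rad/s
v² = ω²(A² − x²) → A = √(x² + v²/ω²) = √(0.1426² + 0.836²/5.619²) = 0.2061 m = 20.61 cm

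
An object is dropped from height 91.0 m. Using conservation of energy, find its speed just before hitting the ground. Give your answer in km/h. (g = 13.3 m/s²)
mgh = ½mv² → v = √(2gh) = √(2×13.3×91) = 49.2 m/s = 177.1 km/h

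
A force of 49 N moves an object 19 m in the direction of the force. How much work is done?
W = Fd = 49×19 = 931.0 J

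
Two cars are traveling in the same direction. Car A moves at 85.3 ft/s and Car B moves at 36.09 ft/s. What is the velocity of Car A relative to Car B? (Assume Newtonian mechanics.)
v_rel = v_A - v_B = 85.3 - 36.09 = 49.21 ft/s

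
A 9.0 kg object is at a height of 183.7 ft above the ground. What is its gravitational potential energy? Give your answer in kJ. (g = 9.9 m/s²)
PE = mgh = 9 kg × 9.9 m/s² × 55.99 m = 4989 J = 4.989 kJ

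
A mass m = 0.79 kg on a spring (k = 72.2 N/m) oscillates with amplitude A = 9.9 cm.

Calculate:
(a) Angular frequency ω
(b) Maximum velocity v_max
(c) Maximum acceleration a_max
ω = √(k/m) = √(72.2/0.79) = 9.56 rad/s
v_max = ωA = 9.56×0.099 = 0.9464 m/s
a_max = ω²A = 9.56²×0.099 = 9.048 m/s²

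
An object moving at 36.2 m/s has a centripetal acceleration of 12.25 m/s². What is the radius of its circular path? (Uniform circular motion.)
r = v²/a_c = 36.2²/12.25 = 106.97 m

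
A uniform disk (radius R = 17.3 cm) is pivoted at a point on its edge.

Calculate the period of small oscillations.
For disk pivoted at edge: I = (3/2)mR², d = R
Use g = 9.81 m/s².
I/m = (3/2)R² = 0.04489 m²; d = R = 0.173 m
T = 2π√((3/2)R²/(gR)) = 2π√(3R/(2g)) = 1.022 s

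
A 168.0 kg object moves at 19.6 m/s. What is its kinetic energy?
KE = ½mv² = ½×168.0×19.6² = 32269.44 J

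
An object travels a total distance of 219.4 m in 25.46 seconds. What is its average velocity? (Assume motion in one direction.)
v_avg = Δd / Δt = 219.4 / 25.46 = 8.62 m/s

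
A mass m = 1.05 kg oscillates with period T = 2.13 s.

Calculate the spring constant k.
T = 2π√(m/k) → k = m(2π/T)² = 1.05×(2π/2.13)² = 9.137 N/m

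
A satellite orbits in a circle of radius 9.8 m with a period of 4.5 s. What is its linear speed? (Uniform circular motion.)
v = 2πr/T = 2π×9.8/4.5 = 13.68 m/s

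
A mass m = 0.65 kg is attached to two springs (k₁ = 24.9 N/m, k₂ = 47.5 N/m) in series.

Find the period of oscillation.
k_eq = k₁k₂/(k₁+k₂) = 16.34 N/m
T = 2π√(m/k_eq) = 2π√(0.65/16.34) = 1.253 s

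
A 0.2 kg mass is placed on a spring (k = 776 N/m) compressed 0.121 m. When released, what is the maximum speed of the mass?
½kx² = ½mv² → v = x√(k/m) = 0.121×√(776/0.2) = 7.537 m/s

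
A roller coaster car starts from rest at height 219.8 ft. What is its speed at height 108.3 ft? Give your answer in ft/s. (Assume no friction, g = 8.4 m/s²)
mgh₁ = ½mv₂² + mgh₂ → v₂ = √(2g(h₁−h₂)) = √(2×8.4×(67−33.01)) = 23.89 m/s = 78.39 ft/s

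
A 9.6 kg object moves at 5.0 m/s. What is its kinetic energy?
KE = ½mv² = ½×9.6×5.0² = 120.0 J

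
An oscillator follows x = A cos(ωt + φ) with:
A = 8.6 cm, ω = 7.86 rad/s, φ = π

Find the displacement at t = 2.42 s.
x = A cos(ωt + φ) = 8.6×cos(7.86×2.42 + π) = -8.474 cm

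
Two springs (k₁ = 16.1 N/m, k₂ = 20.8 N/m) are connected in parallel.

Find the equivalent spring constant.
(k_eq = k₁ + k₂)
k_eq = k₁ + k₂ = 16.1 + 20.8 = 36.9 N/m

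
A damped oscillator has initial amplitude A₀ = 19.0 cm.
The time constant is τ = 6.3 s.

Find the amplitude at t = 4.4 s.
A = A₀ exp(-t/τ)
A = A₀ exp(−t/τ) = 19.0×exp(−4.4/6.3) = 9.45 cm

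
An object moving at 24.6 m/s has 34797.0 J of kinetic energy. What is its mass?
KE = ½mv² → m = 2KE/v² = 2×34797.0/24.6² = 115.0 kg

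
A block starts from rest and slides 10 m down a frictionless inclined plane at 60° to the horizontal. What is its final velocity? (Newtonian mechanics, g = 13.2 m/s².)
a = g sin(θ) = 13.2 × sin(60°) = 11.43 m/s²
v = √(2ad) = √(2 × 11.43 × 10) = 15.12 m/s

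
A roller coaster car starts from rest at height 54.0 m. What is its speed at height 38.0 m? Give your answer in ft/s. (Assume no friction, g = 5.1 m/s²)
mgh₁ = ½mv₂² + mgh₂ → v₂ = √(2g(h₁−h₂)) = √(2×5.1×(54−38)) = 12.77 m/s = 41.91 ft/s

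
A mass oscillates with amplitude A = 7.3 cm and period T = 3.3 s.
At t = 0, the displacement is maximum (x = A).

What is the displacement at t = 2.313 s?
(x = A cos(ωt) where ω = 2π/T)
ω = 2π/T = 2π/3.3 = 1.904 rad/s
x = A cos(ωt) = 7.3×cos(1.904×2.313) = -2.216 cm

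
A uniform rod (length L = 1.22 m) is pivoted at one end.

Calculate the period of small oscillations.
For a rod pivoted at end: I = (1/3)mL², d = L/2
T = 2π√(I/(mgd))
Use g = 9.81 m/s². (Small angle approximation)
I/m = (1/3)L² = 0.4961 m²; d = L/2 = 0.61 m
T = 2π√(I/(mgd)) = 2π√(0.4961/(9.81×0.61)) = 1.809 s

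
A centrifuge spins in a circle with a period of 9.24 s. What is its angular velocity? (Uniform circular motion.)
ω = 2π/T = 2π/9.24 = 0.68 rad/s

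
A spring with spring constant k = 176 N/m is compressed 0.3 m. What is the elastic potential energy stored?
PE = ½kx² = ½×176×0.3² = 7.92 J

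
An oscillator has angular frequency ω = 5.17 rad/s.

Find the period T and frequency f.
T = 2π/ω = 2π/5.17 = 1.215 s; f = ω/2π = 0.8228 Hz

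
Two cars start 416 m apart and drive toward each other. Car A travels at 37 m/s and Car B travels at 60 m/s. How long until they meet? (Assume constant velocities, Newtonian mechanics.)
Combined speed: v_combined = 37 + 60 = 97 m/s
Time to meet: t = d/97 = 416/97 = 4.29 s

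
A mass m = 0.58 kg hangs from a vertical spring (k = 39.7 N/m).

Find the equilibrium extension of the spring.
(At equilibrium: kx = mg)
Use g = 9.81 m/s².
x_eq = mg/k = 0.58×9.81/39.7 = 0.1433 m = 14.33 cm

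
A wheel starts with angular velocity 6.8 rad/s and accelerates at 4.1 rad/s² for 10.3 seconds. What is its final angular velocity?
ω = ω₀ + αt = 6.8 + 4.1 × 10.3 = 49.03 rad/s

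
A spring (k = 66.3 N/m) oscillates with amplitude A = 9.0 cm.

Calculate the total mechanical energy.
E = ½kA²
E = ½kA² = ½×66.3×(0.09)² = 0.2685 J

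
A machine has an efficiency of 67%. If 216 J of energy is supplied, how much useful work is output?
W_out = η × W_in = 0.67 × 216 = 144.72 J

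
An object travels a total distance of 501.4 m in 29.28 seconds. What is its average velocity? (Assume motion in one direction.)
v_avg = Δd / Δt = 501.4 / 29.28 = 17.12 m/s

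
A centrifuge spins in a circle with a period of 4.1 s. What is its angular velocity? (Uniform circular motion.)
ω = 2π/T = 2π/4.1 = 1.5325 rad/s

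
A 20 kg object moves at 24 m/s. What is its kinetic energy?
KE = ½mv² = ½×20×24² = 5760.0 J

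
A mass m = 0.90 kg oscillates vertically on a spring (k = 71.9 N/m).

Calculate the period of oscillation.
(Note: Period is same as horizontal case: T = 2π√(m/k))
T = 2π√(m/k) = 2π√(0.9/71.9) = 0.703 s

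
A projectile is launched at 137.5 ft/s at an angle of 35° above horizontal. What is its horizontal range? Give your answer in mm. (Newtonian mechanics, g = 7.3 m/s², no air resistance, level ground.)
R = v₀² sin(2θ) / g (with unit conversion) = 226100.0 mm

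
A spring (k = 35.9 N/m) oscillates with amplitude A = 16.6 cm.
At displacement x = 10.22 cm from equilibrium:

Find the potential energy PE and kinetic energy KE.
E_total = ½kA² = ½×35.9×(0.166)² = 0.4946 J
PE = ½kx² = ½×35.9×(0.1022)² = 0.1875 J
KE = E_total − PE = 0.3071 J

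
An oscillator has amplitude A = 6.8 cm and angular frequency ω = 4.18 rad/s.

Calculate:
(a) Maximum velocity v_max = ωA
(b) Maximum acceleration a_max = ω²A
v_max = ωA = 4.18×0.068 = 0.2842 m/s
a_max = ω²A = 4.18²×0.068 = 1.188 m/s²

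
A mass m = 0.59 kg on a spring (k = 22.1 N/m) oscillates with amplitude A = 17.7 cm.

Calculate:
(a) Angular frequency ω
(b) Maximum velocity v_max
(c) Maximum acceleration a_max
ω = √(k/m) = √(22.1/0.59) = 6.12 rad/s
v_max = ωA = 6.12×0.177 = 1.083 m/s
a_max = ω²A = 6.12²×0.177 = 6.63 m/s²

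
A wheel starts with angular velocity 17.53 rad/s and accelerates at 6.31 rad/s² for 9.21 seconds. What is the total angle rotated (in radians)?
θ = ω₀t + ½αt² = 17.53×9.21 + ½×6.31×9.21² = 429.07 rad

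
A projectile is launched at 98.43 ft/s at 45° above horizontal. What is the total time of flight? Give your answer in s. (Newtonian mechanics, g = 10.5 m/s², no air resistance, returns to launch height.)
T = 2v₀sin(θ)/g (with unit conversion) = 4.041 s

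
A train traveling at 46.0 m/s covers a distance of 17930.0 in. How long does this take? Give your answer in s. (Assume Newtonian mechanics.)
t = d/v (with unit conversion) = 9.9 s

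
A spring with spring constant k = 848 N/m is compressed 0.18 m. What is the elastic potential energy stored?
PE = ½kx² = ½×848×0.18² = 13.74 J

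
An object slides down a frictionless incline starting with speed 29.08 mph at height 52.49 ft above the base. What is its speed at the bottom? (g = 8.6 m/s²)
½mv₀² + mgh = ½mv² → v = √(v₀² + 2gh) = √(13² + 2×8.6×16) = 21.08 m/s = 47.14 mph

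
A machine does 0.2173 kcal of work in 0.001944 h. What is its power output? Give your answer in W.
P = W/t = 909.2 J / 6.998 s = 129.9 W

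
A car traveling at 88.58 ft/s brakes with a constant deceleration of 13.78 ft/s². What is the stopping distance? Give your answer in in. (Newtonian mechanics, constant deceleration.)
d = v₀² / (2a) (with unit conversion) = 3416.0 in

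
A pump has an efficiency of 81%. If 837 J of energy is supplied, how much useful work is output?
W_out = η × W_in = 0.81 × 837 = 677.97 J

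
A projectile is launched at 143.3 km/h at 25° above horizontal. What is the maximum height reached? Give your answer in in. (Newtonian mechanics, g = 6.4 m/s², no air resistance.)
H = v₀²sin²(θ)/(2g) (with unit conversion) = 870.4 in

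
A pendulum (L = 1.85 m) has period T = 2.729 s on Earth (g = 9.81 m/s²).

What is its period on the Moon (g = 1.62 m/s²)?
T = 2π√(L/g), so T_moon/T_earth = √(g_earth/g_moon)
T_moon = 2π√(1.85/1.62) = 6.714 s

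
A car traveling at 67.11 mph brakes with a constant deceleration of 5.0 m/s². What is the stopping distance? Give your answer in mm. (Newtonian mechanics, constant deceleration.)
d = v₀² / (2a) (with unit conversion) = 90010.0 mm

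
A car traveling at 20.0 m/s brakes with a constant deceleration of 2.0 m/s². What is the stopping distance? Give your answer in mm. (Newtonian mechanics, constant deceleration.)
d = v₀² / (2a) (with unit conversion) = 100000.0 mm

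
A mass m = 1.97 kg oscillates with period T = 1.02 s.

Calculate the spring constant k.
T = 2π√(m/k) → k = m(2π/T)² = 1.97×(2π/1.02)² = 74.75 N/m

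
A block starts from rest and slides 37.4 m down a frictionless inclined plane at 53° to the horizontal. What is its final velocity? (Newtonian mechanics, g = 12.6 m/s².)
a = g sin(θ) = 12.6 × sin(53°) = 10.06 m/s²
v = √(2ad) = √(2 × 10.06 × 37.4) = 27.44 m/s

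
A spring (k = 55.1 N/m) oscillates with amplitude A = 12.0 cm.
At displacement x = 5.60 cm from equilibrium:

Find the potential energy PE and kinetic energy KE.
E_total = ½kA² = ½×55.1×(0.12)² = 0.3967 J
PE = ½kx² = ½×55.1×(0.056)² = 0.0864 J
KE = E_total − PE = 0.3103 J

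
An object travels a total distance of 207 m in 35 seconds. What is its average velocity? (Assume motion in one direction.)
v_avg = Δd / Δt = 207 / 35 = 5.91 m/s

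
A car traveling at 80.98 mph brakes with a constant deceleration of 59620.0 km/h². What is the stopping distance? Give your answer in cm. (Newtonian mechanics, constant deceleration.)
d = v₀² / (2a) (with unit conversion) = 14240.0 cm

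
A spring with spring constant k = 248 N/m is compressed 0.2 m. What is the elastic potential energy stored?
PE = ½kx² = ½×248×0.2² = 4.96 J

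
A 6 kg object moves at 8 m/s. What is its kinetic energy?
KE = ½mv² = ½×6×8² = 192.0 J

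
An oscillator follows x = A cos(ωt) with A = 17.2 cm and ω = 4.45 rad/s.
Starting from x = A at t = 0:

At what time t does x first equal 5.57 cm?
cos(ωt) = x/A = 5.57/17.2 = 0.3238
ωt = arccos(0.3238) = 1.241 rad
t = 1.241/4.45 = 0.2789 s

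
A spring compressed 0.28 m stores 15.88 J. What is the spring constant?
PE = ½kx² → k = 2PE/x² = 2×15.88/0.28² = 405.1 N/m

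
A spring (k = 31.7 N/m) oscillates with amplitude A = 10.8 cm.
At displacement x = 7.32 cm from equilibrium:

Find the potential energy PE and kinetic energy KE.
E_total = ½kA² = ½×31.7×(0.108)² = 0.1849 J
PE = ½kx² = ½×31.7×(0.0732)² = 0.08493 J
KE = E_total − PE = 0.09995 J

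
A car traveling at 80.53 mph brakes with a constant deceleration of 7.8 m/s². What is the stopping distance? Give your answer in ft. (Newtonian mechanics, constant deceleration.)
d = v₀² / (2a) (with unit conversion) = 272.6 ft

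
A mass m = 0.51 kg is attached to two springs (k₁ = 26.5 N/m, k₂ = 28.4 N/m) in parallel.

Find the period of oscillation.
k_eq = k₁+k₂ = 54.9 N/m
T = 2π√(m/k_eq) = 2π√(0.51/54.9) = 0.6056 s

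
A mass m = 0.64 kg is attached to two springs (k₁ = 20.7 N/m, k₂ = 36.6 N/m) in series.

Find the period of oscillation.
k_eq = k₁k₂/(k₁+k₂) = 13.22 N/m
T = 2π√(m/k_eq) = 2π√(0.64/13.22) = 1.382 s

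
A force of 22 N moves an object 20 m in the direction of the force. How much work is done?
W = Fd = 22×20 = 440.0 J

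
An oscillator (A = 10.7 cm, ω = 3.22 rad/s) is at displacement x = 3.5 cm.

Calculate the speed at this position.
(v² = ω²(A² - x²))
v = ω√(A² − x²) = 3.22×√(0.107² − 0.035²) = 0.3256 m/s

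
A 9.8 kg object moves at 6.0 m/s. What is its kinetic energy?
KE = ½mv² = ½×9.8×6.0² = 176.4 J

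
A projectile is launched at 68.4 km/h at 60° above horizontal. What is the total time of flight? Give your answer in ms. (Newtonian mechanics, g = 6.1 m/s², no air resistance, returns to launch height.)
T = 2v₀sin(θ)/g (with unit conversion) = 5395.0 ms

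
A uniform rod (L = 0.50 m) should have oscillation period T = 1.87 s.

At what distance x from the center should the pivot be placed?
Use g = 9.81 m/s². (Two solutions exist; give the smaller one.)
T = 2π√((L²/12 + x²)/(gx)). Let c = T²g/(4π²) = 0.8689.
x² − cx + L²/12 = 0 → x = (c − √(c² − L²/3))/2 = 0.02468 m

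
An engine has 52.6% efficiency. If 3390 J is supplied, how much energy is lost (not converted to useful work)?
W_out = η × W_in = 0.526×3390 = 1783.1 J
W_lost = W_in − W_out = 3390 − 1783.1 = 1606.9 J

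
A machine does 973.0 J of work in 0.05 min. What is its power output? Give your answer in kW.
P = W/t = 973 J / 3 s = 324.3 W = 0.3243 kW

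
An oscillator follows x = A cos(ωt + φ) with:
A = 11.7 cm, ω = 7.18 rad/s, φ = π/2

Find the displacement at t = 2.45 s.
x = A cos(ωt + φ) = 11.7×cos(7.18×2.45 + π/2) = 11.13 cm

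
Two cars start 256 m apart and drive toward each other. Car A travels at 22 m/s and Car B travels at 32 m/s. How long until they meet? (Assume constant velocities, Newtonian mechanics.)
Combined speed: v_combined = 22 + 32 = 54 m/s
Time to meet: t = d/54 = 256/54 = 4.74 s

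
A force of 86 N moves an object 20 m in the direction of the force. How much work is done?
W = Fd = 86×20 = 1720.0 J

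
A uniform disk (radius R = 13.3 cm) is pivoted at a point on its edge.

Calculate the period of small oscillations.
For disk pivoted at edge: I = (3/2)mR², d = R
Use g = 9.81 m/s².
I/m = (3/2)R² = 0.02653 m²; d = R = 0.133 m
T = 2π√((3/2)R²/(gR)) = 2π√(3R/(2g)) = 0.896 s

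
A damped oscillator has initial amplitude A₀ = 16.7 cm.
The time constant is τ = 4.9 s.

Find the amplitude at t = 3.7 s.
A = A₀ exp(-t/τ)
A = A₀ exp(−t/τ) = 16.7×exp(−3.7/4.9) = 7.848 cm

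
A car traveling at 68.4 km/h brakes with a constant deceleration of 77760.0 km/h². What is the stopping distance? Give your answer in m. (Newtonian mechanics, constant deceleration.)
d = v₀² / (2a) (with unit conversion) = 30.08 m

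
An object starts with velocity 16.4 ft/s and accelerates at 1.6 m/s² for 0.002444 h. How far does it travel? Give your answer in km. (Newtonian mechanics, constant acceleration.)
d = v₀t + ½at² (with unit conversion) = 0.1059 km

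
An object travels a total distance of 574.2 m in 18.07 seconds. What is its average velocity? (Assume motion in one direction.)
v_avg = Δd / Δt = 574.2 / 18.07 = 31.78 m/s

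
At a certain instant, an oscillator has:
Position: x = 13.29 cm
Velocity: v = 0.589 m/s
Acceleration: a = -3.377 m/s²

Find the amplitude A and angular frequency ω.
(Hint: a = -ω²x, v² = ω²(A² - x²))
a = −ω²x → ω = √(|a|/x) = √(3.377/0.1329) = 5.041 rad/s
v² = ω²(A² − x²) → A = √(x² + v²/ω²) = √(0.1329² + 0.589²/5.041²) = 0.177 m = 17.7 cm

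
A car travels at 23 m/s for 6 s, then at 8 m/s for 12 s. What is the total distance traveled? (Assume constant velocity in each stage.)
d₁ = v₁t₁ = 23 × 6 = 138 m
d₂ = v₂t₂ = 8 × 12 = 96 m
d_total = 138 + 96 = 234 m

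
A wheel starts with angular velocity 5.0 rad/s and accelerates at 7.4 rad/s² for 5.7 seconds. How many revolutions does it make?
θ = ω₀t + ½αt² = 5.0×5.7 + ½×7.4×5.7² = 148.71 rad
Revolutions = θ/(2π) = 148.71/(2π) = 23.67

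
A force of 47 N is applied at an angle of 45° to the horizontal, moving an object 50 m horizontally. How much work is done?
W = Fd cosθ = 47×50×cos(45°) = 1661.7 J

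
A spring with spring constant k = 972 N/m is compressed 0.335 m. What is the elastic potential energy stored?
PE = ½kx² = ½×972×0.335² = 54.54 J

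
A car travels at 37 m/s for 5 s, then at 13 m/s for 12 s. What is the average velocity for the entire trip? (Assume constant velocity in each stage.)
d₁ = v₁t₁ = 37 × 5 = 185 m
d₂ = v₂t₂ = 13 × 12 = 156 m
d_total = 341 m, t_total = 17 s
v_avg = d_total/t_total = 341/17 = 20.06 m/s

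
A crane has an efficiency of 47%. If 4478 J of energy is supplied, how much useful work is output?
W_out = η × W_in = 0.47 × 4478 = 2104.7 J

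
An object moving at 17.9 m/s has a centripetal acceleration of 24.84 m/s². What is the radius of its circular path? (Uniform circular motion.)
r = v²/a_c = 17.9²/24.84 = 12.9 m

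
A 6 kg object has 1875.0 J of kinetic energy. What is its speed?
KE = ½mv² → v = √(2KE/m) = √(2×1875.0/6) = 25.0 m/s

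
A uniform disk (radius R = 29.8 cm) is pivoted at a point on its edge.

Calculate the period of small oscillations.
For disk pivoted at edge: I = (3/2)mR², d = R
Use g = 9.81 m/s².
I/m = (3/2)R² = 0.1332 m²; d = R = 0.298 m
T = 2π√((3/2)R²/(gR)) = 2π√(3R/(2g)) = 1.341 s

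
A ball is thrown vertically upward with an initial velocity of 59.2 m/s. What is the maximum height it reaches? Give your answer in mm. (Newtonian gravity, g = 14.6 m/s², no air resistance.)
h_max = v₀²/(2g) (with unit conversion) = 120000.0 mm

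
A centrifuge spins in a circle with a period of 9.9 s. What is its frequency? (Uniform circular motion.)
f = 1/T = 1/9.9 = 0.101 Hz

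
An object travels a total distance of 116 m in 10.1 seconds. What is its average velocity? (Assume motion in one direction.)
v_avg = Δd / Δt = 116 / 10.1 = 11.49 m/s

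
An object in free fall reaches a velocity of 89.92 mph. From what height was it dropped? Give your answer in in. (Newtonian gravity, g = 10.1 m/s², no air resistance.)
h = v²/(2g) (with unit conversion) = 3149.0 in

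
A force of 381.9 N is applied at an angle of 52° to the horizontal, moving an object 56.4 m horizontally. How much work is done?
W = Fd cosθ = 381.9×56.4×cos(52°) = 13261.0 J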